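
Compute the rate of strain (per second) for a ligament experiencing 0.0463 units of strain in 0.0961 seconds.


strain_rate = delta_strain / delta_t
strain_rate = 0.0463 / 0.0961
strain_rate = 0.4818


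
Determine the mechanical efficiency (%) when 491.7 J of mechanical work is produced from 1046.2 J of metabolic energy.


eta = (W_mech / E_meta) * 100
eta = (491.7 / 1046.2) * 100
ratio = 0.4700
eta = 46.9987


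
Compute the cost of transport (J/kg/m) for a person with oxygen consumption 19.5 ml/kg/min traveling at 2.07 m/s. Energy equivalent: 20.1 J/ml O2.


Power per kg = VO2 * 20.1 / 60
Power per kg = 19.5 * 20.1 / 60 = 6.5325 W/kg
Cost = power_per_kg / speed
Cost = 6.5325 / 2.07
Cost = 3.1558


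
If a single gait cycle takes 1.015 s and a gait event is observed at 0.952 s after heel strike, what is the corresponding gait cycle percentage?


pct = (event_time / cycle_time) * 100
pct = (0.952 / 1.015) * 100
ratio = 0.9379
pct = 93.7931


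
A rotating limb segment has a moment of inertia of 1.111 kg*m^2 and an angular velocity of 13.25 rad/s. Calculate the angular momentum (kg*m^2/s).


L = I * omega
L = 1.111 * 13.25
L = 14.7208


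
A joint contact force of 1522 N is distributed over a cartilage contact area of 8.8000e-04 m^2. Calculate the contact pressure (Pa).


P = F / A
P = 1522 / 8.8000e-04
P = 1.7295e+06


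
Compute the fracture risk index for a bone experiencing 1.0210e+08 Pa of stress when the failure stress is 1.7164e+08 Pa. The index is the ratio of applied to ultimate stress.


FRI = applied / ultimate
FRI = 1.0210e+08 / 1.7164e+08
FRI = 0.5948


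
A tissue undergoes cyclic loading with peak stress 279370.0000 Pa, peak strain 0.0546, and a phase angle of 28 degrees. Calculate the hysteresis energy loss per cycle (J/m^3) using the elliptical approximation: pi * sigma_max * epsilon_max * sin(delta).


E_loss = pi * sigma_max * epsilon_max * sin(delta)
delta = 28 deg = 0.4887 rad
sin(delta) = 0.4695
E_loss = pi * 279370.0000 * 0.0546 * 0.4695
E_loss = 22497.3608


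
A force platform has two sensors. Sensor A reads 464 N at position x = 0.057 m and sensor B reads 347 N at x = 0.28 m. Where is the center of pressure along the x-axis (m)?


COP_x = (F1*x1 + F2*x2) / (F1 + F2)
COP_x = (464*0.057 + 347*0.28) / (464 + 347)
Numerator = 123.6080
Denominator = 811
COP_x = 0.1524


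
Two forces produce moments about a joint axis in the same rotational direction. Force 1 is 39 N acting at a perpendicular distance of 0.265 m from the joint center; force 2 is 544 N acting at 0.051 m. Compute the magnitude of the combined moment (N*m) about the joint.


M = F1 * d1 + F2 * d2
M = 39 * 0.265 + 544 * 0.051
M = 10.3350 + 27.7440
M = 38.0790


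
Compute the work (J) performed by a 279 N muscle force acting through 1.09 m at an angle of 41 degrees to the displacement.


W = F * d * cos(theta)
theta = 41 deg = 0.7156 rad
cos(theta) = 0.7547
W = 279 * 1.09 * 0.7547
W = 229.5147


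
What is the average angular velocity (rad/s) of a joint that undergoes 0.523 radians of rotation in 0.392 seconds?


omega = delta_theta / delta_t
omega = 0.523 / 0.392
omega = 1.3342


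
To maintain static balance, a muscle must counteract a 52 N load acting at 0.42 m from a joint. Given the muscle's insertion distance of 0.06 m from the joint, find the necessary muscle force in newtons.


F_muscle = W * d_load / d_muscle
F_muscle = 52 * 0.42 / 0.06
Numerator = 21.8400
F_muscle = 364.0000


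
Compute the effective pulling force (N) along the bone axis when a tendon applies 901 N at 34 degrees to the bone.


F_eff = F_tendon * cos(theta)
theta = 34 deg = 0.5934 rad
cos(theta) = 0.8290
F_eff = 901 * 0.8290
F_eff = 746.9629


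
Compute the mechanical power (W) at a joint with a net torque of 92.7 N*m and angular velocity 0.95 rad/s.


P = M * omega
P = 92.7 * 0.95
P = 88.0650


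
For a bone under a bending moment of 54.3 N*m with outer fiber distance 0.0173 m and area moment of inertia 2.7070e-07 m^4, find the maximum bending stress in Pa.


sigma = M * c / I
sigma = 54.3 * 0.0173 / 2.7070e-07
M * c = 0.9394
sigma = 3.4702e+06


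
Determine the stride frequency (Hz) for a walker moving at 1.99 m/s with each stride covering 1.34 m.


f = v / stride_length
f = 1.99 / 1.34
f = 1.4851


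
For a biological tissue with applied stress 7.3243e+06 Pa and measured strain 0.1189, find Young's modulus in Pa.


E = stress / strain
E = 7.3243e+06 / 0.1189
E = 6.1601e+07


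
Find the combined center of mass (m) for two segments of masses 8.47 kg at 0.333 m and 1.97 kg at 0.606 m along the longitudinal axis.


COM = (m1*x1 + m2*x2) / (m1 + m2)
COM = (8.47*0.333 + 1.97*0.606) / (8.47 + 1.97)
Numerator = 4.0143
Denominator = 10.4400
COM = 0.3845


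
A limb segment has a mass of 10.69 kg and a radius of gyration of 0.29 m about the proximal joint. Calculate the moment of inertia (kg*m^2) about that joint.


I = m * k^2
I = 10.69 * 0.29^2
k^2 = 0.0841
I = 0.8990


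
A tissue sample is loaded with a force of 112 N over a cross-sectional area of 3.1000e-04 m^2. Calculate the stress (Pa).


stress = F / A
stress = 112 / 3.1000e-04
stress = 361290.3226


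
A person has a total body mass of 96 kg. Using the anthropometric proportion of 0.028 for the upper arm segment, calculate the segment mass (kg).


m_segment = body_mass * fraction
m_segment = 96 * 0.028
m_segment = 2.6880


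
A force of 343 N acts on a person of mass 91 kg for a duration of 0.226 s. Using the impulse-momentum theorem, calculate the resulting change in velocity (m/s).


J = F * dt = 343 * 0.226 = 77.5180 N*s
delta_v = J / m
delta_v = 77.5180 / 91
delta_v = 0.8518


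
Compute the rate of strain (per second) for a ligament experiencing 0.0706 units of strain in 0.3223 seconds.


strain_rate = delta_strain / delta_t
strain_rate = 0.0706 / 0.3223
strain_rate = 0.2191


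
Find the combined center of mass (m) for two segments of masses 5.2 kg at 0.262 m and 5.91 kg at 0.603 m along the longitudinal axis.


COM = (m1*x1 + m2*x2) / (m1 + m2)
COM = (5.2*0.262 + 5.91*0.603) / (5.2 + 5.91)
Numerator = 4.9261
Denominator = 11.1100
COM = 0.4434


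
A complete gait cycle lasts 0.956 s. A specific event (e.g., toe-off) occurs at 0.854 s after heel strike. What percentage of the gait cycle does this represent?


pct = (event_time / cycle_time) * 100
pct = (0.854 / 0.956) * 100
ratio = 0.8933
pct = 89.3305


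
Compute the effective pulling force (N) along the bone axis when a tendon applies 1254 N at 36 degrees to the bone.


F_eff = F_tendon * cos(theta)
theta = 36 deg = 0.6283 rad
cos(theta) = 0.8090
F_eff = 1254 * 0.8090
F_eff = 1014.5073


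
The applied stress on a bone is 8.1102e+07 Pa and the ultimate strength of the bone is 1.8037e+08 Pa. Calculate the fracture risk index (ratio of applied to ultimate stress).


FRI = applied / ultimate
FRI = 8.1102e+07 / 1.8037e+08
FRI = 0.4496


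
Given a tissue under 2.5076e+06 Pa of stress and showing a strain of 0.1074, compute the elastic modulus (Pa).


E = stress / strain
E = 2.5076e+06 / 0.1074
E = 2.3348e+07


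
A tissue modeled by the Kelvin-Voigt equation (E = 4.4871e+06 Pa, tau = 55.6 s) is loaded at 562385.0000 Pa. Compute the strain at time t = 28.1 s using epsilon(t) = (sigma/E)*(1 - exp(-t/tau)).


epsilon(t) = (sigma/E) * (1 - exp(-t/tau))
sigma/E = 562385.0000 / 4.4871e+06 = 0.1253
exp(-t/tau) = exp(-28.1 / 55.6) = 0.6033
epsilon = 0.1253 * (1 - 0.6033)
epsilon = 0.0497


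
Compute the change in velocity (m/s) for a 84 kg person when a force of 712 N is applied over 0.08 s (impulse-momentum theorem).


J = F * dt = 712 * 0.08 = 56.9600 N*s
delta_v = J / m
delta_v = 56.9600 / 84
delta_v = 0.6781


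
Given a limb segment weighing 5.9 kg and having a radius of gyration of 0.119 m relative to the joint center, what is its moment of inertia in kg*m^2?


I = m * k^2
I = 5.9 * 0.119^2
k^2 = 0.0142
I = 0.0835


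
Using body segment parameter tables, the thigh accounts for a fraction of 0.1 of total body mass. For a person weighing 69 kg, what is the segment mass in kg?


m_segment = body_mass * fraction
m_segment = 69 * 0.1
m_segment = 6.9000


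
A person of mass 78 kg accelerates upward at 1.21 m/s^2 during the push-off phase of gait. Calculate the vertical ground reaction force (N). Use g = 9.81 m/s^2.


GRF = m * (g + a)
GRF = 78 * (9.81 + 1.21)
GRF = 78 * 11.0200
GRF = 859.5600


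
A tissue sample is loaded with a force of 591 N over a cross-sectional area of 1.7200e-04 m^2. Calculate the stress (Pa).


stress = F / A
stress = 591 / 1.7200e-04
stress = 3.4360e+06


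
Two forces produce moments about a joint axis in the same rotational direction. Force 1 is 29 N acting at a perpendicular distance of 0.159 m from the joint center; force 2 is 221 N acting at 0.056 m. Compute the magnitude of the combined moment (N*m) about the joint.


M = F1 * d1 + F2 * d2
M = 29 * 0.159 + 221 * 0.056
M = 4.6110 + 12.3760
M = 16.9870


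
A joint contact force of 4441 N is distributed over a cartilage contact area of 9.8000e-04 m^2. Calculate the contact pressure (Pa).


P = F / A
P = 4441 / 9.8000e-04
P = 4.5316e+06


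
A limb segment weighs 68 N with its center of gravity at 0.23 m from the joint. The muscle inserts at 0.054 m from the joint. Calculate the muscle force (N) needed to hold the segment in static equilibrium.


F_muscle = W * d_load / d_muscle
F_muscle = 68 * 0.23 / 0.054
Numerator = 15.6400
F_muscle = 289.6296


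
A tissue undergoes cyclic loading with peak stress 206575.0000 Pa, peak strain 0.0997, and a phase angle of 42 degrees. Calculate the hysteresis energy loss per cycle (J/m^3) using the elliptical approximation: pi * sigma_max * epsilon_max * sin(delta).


E_loss = pi * sigma_max * epsilon_max * sin(delta)
delta = 42 deg = 0.7330 rad
sin(delta) = 0.6691
E_loss = pi * 206575.0000 * 0.0997 * 0.6691
E_loss = 43294.5956


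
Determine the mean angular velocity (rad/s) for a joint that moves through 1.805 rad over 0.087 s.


omega = delta_theta / delta_t
omega = 1.805 / 0.087
omega = 20.7471


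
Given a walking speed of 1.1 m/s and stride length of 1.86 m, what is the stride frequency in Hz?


f = v / stride_length
f = 1.1 / 1.86
f = 0.5914


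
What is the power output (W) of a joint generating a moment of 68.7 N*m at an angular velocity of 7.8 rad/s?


P = M * omega
P = 68.7 * 7.8
P = 535.8600


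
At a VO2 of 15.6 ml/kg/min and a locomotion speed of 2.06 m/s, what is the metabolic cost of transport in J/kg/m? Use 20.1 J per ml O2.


Power per kg = VO2 * 20.1 / 60
Power per kg = 15.6 * 20.1 / 60 = 5.2260 W/kg
Cost = power_per_kg / speed
Cost = 5.2260 / 2.06
Cost = 2.5369


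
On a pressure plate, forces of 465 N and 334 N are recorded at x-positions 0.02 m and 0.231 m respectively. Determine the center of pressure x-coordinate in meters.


COP_x = (F1*x1 + F2*x2) / (F1 + F2)
COP_x = (465*0.02 + 334*0.231) / (465 + 334)
Numerator = 86.4540
Denominator = 799
COP_x = 0.1082


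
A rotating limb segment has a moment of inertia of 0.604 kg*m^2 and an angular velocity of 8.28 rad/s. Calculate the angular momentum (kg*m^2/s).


L = I * omega
L = 0.604 * 8.28
L = 5.0011


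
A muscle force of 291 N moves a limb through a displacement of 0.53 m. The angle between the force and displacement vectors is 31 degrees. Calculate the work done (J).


W = F * d * cos(theta)
theta = 31 deg = 0.5411 rad
cos(theta) = 0.8572
W = 291 * 0.53 * 0.8572
W = 132.2009


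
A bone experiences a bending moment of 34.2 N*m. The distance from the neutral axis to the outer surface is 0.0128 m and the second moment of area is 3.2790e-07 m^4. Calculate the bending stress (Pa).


sigma = M * c / I
sigma = 34.2 * 0.0128 / 3.2790e-07
M * c = 0.4378
sigma = 1.3350e+06


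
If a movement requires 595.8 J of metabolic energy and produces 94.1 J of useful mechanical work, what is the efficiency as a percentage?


eta = (W_mech / E_meta) * 100
eta = (94.1 / 595.8) * 100
ratio = 0.1579
eta = 15.7939


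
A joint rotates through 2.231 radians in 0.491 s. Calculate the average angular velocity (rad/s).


omega = delta_theta / delta_t
omega = 2.231 / 0.491
omega = 4.5438


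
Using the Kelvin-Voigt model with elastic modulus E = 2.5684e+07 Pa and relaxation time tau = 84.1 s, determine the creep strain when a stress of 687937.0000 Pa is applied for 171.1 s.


epsilon(t) = (sigma/E) * (1 - exp(-t/tau))
sigma/E = 687937.0000 / 2.5684e+07 = 0.0268
exp(-t/tau) = exp(-171.1 / 84.1) = 0.1307
epsilon = 0.0268 * (1 - 0.1307)
epsilon = 0.0233


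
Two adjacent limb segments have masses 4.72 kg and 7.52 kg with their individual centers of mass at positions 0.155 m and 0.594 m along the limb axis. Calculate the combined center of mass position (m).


COM = (m1*x1 + m2*x2) / (m1 + m2)
COM = (4.72*0.155 + 7.52*0.594) / (4.72 + 7.52)
Numerator = 5.1985
Denominator = 12.2400
COM = 0.4247


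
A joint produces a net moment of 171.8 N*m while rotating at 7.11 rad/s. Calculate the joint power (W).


P = M * omega
P = 171.8 * 7.11
P = 1221.4980


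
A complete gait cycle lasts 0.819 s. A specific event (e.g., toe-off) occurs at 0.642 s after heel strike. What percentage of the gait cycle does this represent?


pct = (event_time / cycle_time) * 100
pct = (0.642 / 0.819) * 100
ratio = 0.7839
pct = 78.3883


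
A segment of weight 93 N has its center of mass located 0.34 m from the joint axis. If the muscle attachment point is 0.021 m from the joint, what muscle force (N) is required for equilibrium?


F_muscle = W * d_load / d_muscle
F_muscle = 93 * 0.34 / 0.021
Numerator = 31.6200
F_muscle = 1505.7143


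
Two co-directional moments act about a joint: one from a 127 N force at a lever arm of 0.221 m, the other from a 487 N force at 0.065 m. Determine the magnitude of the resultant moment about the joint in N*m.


M = F1 * d1 + F2 * d2
M = 127 * 0.221 + 487 * 0.065
M = 28.0670 + 31.6550
M = 59.7220


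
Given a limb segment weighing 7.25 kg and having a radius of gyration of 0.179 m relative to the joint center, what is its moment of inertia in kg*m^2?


I = m * k^2
I = 7.25 * 0.179^2
k^2 = 0.0320
I = 0.2323


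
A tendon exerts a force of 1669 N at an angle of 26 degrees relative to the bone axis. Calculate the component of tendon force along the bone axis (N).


F_eff = F_tendon * cos(theta)
theta = 26 deg = 0.4538 rad
cos(theta) = 0.8988
F_eff = 1669 * 0.8988
F_eff = 1500.0873


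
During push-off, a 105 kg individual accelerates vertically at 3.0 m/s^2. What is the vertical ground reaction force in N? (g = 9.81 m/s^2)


GRF = m * (g + a)
GRF = 105 * (9.81 + 3.0)
GRF = 105 * 12.8100
GRF = 1345.0500


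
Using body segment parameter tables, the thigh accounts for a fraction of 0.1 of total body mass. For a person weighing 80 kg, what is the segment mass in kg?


m_segment = body_mass * fraction
m_segment = 80 * 0.1
m_segment = 8.0000


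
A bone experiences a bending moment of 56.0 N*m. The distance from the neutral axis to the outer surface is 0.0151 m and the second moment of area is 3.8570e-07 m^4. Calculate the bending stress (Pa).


sigma = M * c / I
sigma = 56.0 * 0.0151 / 3.8570e-07
M * c = 0.8456
sigma = 2.1924e+06


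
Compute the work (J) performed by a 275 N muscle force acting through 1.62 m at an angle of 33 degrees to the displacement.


W = F * d * cos(theta)
theta = 33 deg = 0.5760 rad
cos(theta) = 0.8387
W = 275 * 1.62 * 0.8387
W = 373.6277


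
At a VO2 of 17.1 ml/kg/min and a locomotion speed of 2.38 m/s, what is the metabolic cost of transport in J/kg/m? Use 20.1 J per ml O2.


Power per kg = VO2 * 20.1 / 60
Power per kg = 17.1 * 20.1 / 60 = 5.7285 W/kg
Cost = power_per_kg / speed
Cost = 5.7285 / 2.38
Cost = 2.4069


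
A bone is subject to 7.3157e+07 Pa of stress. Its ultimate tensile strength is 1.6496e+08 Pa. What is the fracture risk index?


FRI = applied / ultimate
FRI = 7.3157e+07 / 1.6496e+08
FRI = 0.4435


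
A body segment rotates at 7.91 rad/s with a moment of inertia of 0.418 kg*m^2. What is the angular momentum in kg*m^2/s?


L = I * omega
L = 0.418 * 7.91
L = 3.3064


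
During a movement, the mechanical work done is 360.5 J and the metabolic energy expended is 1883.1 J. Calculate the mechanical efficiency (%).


eta = (W_mech / E_meta) * 100
eta = (360.5 / 1883.1) * 100
ratio = 0.1914
eta = 19.1440


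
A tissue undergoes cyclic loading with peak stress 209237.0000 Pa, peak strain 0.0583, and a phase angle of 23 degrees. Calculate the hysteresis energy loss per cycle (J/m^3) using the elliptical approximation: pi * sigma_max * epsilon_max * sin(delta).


E_loss = pi * sigma_max * epsilon_max * sin(delta)
delta = 23 deg = 0.4014 rad
sin(delta) = 0.3907
E_loss = pi * 209237.0000 * 0.0583 * 0.3907
E_loss = 14973.8998


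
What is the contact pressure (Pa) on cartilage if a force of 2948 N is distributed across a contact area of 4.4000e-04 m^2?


P = F / A
P = 2948 / 4.4000e-04
P = 6.7000e+06


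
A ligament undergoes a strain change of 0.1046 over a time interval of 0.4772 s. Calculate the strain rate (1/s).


strain_rate = delta_strain / delta_t
strain_rate = 0.1046 / 0.4772
strain_rate = 0.2192


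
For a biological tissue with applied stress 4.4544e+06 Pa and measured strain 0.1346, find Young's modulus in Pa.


E = stress / strain
E = 4.4544e+06 / 0.1346
E = 3.3094e+07


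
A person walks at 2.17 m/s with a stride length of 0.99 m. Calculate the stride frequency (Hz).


f = v / stride_length
f = 2.17 / 0.99
f = 2.1919


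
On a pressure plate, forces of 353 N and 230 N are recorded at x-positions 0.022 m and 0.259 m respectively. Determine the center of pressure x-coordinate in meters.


COP_x = (F1*x1 + F2*x2) / (F1 + F2)
COP_x = (353*0.022 + 230*0.259) / (353 + 230)
Numerator = 67.3360
Denominator = 583
COP_x = 0.1155


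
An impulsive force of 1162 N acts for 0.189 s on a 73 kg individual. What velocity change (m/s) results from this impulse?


J = F * dt = 1162 * 0.189 = 219.6180 N*s
delta_v = J / m
delta_v = 219.6180 / 73
delta_v = 3.0085


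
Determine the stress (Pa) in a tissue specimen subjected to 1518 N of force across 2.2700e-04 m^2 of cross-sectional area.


stress = F / A
stress = 1518 / 2.2700e-04
stress = 6.6872e+06


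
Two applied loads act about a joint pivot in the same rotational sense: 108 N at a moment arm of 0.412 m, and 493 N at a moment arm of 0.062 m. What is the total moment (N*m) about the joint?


M = F1 * d1 + F2 * d2
M = 108 * 0.412 + 493 * 0.062
M = 44.4960 + 30.5660
M = 75.0620


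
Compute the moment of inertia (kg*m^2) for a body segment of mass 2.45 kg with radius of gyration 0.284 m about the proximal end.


I = m * k^2
I = 2.45 * 0.284^2
k^2 = 0.0807
I = 0.1976


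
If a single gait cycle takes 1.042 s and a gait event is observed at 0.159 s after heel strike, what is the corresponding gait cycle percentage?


pct = (event_time / cycle_time) * 100
pct = (0.159 / 1.042) * 100
ratio = 0.1526
pct = 15.2591


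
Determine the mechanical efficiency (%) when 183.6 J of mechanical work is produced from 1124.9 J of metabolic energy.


eta = (W_mech / E_meta) * 100
eta = (183.6 / 1124.9) * 100
ratio = 0.1632
eta = 16.3215


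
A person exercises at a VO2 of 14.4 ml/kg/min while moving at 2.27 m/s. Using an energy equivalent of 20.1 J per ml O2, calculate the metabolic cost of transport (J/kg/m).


Power per kg = VO2 * 20.1 / 60
Power per kg = 14.4 * 20.1 / 60 = 4.8240 W/kg
Cost = power_per_kg / speed
Cost = 4.8240 / 2.27
Cost = 2.1251


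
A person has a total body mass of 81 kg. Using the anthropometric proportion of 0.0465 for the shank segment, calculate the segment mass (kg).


m_segment = body_mass * fraction
m_segment = 81 * 0.0465
m_segment = 3.7665


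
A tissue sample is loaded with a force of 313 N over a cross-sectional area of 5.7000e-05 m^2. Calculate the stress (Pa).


stress = F / A
stress = 313 / 5.7000e-05
stress = 5.4912e+06


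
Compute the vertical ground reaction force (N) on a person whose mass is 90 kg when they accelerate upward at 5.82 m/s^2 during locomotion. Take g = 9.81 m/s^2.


GRF = m * (g + a)
GRF = 90 * (9.81 + 5.82)
GRF = 90 * 15.6300
GRF = 1406.7000


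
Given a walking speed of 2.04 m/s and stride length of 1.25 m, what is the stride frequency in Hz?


f = v / stride_length
f = 2.04 / 1.25
f = 1.6320


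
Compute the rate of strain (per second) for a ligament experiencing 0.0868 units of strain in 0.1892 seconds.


strain_rate = delta_strain / delta_t
strain_rate = 0.0868 / 0.1892
strain_rate = 0.4588


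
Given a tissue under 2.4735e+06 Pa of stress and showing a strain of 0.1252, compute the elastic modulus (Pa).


E = stress / strain
E = 2.4735e+06 / 0.1252
E = 1.9756e+07


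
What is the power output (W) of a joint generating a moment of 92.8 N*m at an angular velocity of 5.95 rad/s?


P = M * omega
P = 92.8 * 5.95
P = 552.1600


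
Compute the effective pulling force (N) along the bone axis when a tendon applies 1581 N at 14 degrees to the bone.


F_eff = F_tendon * cos(theta)
theta = 14 deg = 0.2443 rad
cos(theta) = 0.9703
F_eff = 1581 * 0.9703
F_eff = 1534.0375


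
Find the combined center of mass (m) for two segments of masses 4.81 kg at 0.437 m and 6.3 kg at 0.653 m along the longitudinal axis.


COM = (m1*x1 + m2*x2) / (m1 + m2)
COM = (4.81*0.437 + 6.3*0.653) / (4.81 + 6.3)
Numerator = 6.2159
Denominator = 11.1100
COM = 0.5595


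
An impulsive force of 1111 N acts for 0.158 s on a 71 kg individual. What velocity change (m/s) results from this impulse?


J = F * dt = 1111 * 0.158 = 175.5380 N*s
delta_v = J / m
delta_v = 175.5380 / 71
delta_v = 2.4724


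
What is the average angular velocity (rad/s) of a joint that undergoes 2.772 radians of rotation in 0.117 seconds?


omega = delta_theta / delta_t
omega = 2.772 / 0.117
omega = 23.6923


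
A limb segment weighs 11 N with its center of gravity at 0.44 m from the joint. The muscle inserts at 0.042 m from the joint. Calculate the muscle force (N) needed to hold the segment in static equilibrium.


F_muscle = W * d_load / d_muscle
F_muscle = 11 * 0.44 / 0.042
Numerator = 4.8400
F_muscle = 115.2381


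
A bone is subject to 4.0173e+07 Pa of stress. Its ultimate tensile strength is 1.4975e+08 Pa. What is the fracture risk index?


FRI = applied / ultimate
FRI = 4.0173e+07 / 1.4975e+08
FRI = 0.2683


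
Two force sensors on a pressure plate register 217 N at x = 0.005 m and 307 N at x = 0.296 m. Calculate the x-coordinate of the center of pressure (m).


COP_x = (F1*x1 + F2*x2) / (F1 + F2)
COP_x = (217*0.005 + 307*0.296) / (217 + 307)
Numerator = 91.9570
Denominator = 524
COP_x = 0.1755


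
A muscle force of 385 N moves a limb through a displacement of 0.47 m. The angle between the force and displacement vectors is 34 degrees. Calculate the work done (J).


W = F * d * cos(theta)
theta = 34 deg = 0.5934 rad
cos(theta) = 0.8290
W = 385 * 0.47 * 0.8290
W = 150.0143


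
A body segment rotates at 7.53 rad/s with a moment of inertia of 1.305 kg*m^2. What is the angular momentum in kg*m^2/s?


L = I * omega
L = 1.305 * 7.53
L = 9.8266


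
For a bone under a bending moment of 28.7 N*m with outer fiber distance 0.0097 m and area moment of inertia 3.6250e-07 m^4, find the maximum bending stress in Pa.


sigma = M * c / I
sigma = 28.7 * 0.0097 / 3.6250e-07
M * c = 0.2784
sigma = 767972.4138


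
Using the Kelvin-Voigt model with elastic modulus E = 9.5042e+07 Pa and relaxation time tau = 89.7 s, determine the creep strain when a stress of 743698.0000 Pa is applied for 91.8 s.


epsilon(t) = (sigma/E) * (1 - exp(-t/tau))
sigma/E = 743698.0000 / 9.5042e+07 = 0.0078
exp(-t/tau) = exp(-91.8 / 89.7) = 0.3594
epsilon = 0.0078 * (1 - 0.3594)
epsilon = 0.0050


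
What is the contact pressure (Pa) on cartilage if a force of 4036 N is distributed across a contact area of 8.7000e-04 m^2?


P = F / A
P = 4036 / 8.7000e-04
P = 4.6391e+06


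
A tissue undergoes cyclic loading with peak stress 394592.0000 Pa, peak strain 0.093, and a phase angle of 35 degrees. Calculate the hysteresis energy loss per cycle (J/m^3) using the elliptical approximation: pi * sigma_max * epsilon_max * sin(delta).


E_loss = pi * sigma_max * epsilon_max * sin(delta)
delta = 35 deg = 0.6109 rad
sin(delta) = 0.5736
E_loss = pi * 394592.0000 * 0.093 * 0.5736
E_loss = 66126.0222


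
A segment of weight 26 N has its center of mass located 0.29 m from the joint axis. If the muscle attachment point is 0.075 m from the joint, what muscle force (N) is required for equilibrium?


F_muscle = W * d_load / d_muscle
F_muscle = 26 * 0.29 / 0.075
Numerator = 7.5400
F_muscle = 100.5333


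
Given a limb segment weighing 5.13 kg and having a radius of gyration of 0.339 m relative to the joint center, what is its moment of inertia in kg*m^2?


I = m * k^2
I = 5.13 * 0.339^2
k^2 = 0.1149
I = 0.5895


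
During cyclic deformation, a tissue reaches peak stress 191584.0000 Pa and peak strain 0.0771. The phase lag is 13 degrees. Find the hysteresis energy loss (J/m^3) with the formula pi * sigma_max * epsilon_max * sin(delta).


E_loss = pi * sigma_max * epsilon_max * sin(delta)
delta = 13 deg = 0.2269 rad
sin(delta) = 0.2250
E_loss = pi * 191584.0000 * 0.0771 * 0.2250
E_loss = 10438.8227


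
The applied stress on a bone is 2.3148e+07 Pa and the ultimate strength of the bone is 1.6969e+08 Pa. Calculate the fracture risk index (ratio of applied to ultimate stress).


FRI = applied / ultimate
FRI = 2.3148e+07 / 1.6969e+08
FRI = 0.1364


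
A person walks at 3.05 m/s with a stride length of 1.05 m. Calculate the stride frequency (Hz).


f = v / stride_length
f = 3.05 / 1.05
f = 2.9048


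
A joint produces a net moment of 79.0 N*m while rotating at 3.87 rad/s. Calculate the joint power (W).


P = M * omega
P = 79.0 * 3.87
P = 305.7300


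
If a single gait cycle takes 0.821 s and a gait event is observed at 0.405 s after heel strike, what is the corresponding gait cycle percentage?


pct = (event_time / cycle_time) * 100
pct = (0.405 / 0.821) * 100
ratio = 0.4933
pct = 49.3301


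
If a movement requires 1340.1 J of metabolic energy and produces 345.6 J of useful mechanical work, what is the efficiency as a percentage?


eta = (W_mech / E_meta) * 100
eta = (345.6 / 1340.1) * 100
ratio = 0.2579
eta = 25.7891


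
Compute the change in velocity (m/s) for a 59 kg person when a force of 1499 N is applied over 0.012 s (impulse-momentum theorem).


J = F * dt = 1499 * 0.012 = 17.9880 N*s
delta_v = J / m
delta_v = 17.9880 / 59
delta_v = 0.3049


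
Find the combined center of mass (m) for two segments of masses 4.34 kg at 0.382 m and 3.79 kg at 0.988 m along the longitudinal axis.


COM = (m1*x1 + m2*x2) / (m1 + m2)
COM = (4.34*0.382 + 3.79*0.988) / (4.34 + 3.79)
Numerator = 5.4024
Denominator = 8.1300
COM = 0.6645


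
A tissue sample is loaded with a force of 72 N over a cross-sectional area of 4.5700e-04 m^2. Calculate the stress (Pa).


stress = F / A
stress = 72 / 4.5700e-04
stress = 157549.2341


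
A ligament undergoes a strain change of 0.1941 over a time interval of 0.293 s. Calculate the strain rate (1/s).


strain_rate = delta_strain / delta_t
strain_rate = 0.1941 / 0.293
strain_rate = 0.6625


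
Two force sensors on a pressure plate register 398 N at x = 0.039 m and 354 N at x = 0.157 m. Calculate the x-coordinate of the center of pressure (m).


COP_x = (F1*x1 + F2*x2) / (F1 + F2)
COP_x = (398*0.039 + 354*0.157) / (398 + 354)
Numerator = 71.1000
Denominator = 752
COP_x = 0.0945


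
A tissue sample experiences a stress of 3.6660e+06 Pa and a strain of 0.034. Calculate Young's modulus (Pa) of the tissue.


E = stress / strain
E = 3.6660e+06 / 0.034
E = 1.0782e+08


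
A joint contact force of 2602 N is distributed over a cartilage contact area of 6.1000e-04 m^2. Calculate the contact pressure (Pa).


P = F / A
P = 2602 / 6.1000e-04
P = 4.2656e+06


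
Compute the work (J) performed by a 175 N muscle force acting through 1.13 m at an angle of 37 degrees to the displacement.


W = F * d * cos(theta)
theta = 37 deg = 0.6458 rad
cos(theta) = 0.7986
W = 175 * 1.13 * 0.7986
W = 157.9302


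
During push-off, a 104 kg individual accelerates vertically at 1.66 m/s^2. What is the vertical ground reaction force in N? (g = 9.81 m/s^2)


GRF = m * (g + a)
GRF = 104 * (9.81 + 1.66)
GRF = 104 * 11.4700
GRF = 1192.8800


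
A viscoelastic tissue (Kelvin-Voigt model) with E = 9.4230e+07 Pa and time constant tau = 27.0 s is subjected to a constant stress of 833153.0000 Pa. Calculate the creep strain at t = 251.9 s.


epsilon(t) = (sigma/E) * (1 - exp(-t/tau))
sigma/E = 833153.0000 / 9.4230e+07 = 0.0088
exp(-t/tau) = exp(-251.9 / 27.0) = 8.8755e-05
epsilon = 0.0088 * (1 - 8.8755e-05)
epsilon = 0.0088


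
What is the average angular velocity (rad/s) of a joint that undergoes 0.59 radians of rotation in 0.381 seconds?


omega = delta_theta / delta_t
omega = 0.59 / 0.381
omega = 1.5486


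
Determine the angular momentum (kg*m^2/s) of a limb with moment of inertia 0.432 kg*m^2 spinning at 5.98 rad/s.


L = I * omega
L = 0.432 * 5.98
L = 2.5834


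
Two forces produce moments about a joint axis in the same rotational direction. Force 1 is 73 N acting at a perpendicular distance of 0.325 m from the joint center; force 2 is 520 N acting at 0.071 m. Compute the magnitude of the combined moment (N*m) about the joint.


M = F1 * d1 + F2 * d2
M = 73 * 0.325 + 520 * 0.071
M = 23.7250 + 36.9200
M = 60.6450


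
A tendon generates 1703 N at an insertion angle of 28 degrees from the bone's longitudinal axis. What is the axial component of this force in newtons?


F_eff = F_tendon * cos(theta)
theta = 28 deg = 0.4887 rad
cos(theta) = 0.8829
F_eff = 1703 * 0.8829
F_eff = 1503.6598


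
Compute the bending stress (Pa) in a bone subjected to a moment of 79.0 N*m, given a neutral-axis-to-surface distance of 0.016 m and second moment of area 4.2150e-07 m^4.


sigma = M * c / I
sigma = 79.0 * 0.016 / 4.2150e-07
M * c = 1.2640
sigma = 2.9988e+06


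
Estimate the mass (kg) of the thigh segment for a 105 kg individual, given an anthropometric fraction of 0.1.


m_segment = body_mass * fraction
m_segment = 105 * 0.1
m_segment = 10.5000


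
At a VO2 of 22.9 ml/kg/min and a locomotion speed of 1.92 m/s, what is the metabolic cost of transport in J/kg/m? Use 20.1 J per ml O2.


Power per kg = VO2 * 20.1 / 60
Power per kg = 22.9 * 20.1 / 60 = 7.6715 W/kg
Cost = power_per_kg / speed
Cost = 7.6715 / 1.92
Cost = 3.9956


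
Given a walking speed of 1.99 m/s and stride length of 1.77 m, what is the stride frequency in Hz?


f = v / stride_length
f = 1.99 / 1.77
f = 1.1243


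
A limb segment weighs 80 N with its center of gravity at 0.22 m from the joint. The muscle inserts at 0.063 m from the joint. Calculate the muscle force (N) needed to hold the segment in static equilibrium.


F_muscle = W * d_load / d_muscle
F_muscle = 80 * 0.22 / 0.063
Numerator = 17.6000
F_muscle = 279.3651


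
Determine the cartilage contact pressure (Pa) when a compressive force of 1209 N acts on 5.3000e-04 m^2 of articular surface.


P = F / A
P = 1209 / 5.3000e-04
P = 2.2811e+06


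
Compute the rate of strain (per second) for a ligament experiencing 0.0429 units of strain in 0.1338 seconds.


strain_rate = delta_strain / delta_t
strain_rate = 0.0429 / 0.1338
strain_rate = 0.3206


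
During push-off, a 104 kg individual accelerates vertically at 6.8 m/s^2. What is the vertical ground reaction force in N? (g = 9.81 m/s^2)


GRF = m * (g + a)
GRF = 104 * (9.81 + 6.8)
GRF = 104 * 16.6100
GRF = 1727.4400


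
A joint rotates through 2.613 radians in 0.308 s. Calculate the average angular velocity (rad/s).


omega = delta_theta / delta_t
omega = 2.613 / 0.308
omega = 8.4838


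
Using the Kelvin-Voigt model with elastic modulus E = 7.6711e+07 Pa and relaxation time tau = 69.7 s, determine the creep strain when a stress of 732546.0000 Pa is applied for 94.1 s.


epsilon(t) = (sigma/E) * (1 - exp(-t/tau))
sigma/E = 732546.0000 / 7.6711e+07 = 0.0095
exp(-t/tau) = exp(-94.1 / 69.7) = 0.2592
epsilon = 0.0095 * (1 - 0.2592)
epsilon = 0.0071


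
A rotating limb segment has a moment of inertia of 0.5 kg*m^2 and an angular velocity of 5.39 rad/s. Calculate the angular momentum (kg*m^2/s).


L = I * omega
L = 0.5 * 5.39
L = 2.6950


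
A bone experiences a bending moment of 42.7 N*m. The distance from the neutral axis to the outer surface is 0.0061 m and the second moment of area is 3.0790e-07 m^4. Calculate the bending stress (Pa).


sigma = M * c / I
sigma = 42.7 * 0.0061 / 3.0790e-07
M * c = 0.2605
sigma = 845956.4794


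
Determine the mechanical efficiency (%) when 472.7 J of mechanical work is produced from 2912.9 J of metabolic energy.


eta = (W_mech / E_meta) * 100
eta = (472.7 / 2912.9) * 100
ratio = 0.1623
eta = 16.2278


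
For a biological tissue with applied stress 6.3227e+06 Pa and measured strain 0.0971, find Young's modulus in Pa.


E = stress / strain
E = 6.3227e+06 / 0.0971
E = 6.5115e+07


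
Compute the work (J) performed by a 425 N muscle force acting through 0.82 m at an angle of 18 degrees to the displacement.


W = F * d * cos(theta)
theta = 18 deg = 0.3142 rad
cos(theta) = 0.9511
W = 425 * 0.82 * 0.9511
W = 331.4432


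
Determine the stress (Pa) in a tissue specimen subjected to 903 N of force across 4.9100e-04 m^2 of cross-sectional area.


stress = F / A
stress = 903 / 4.9100e-04
stress = 1.8391e+06


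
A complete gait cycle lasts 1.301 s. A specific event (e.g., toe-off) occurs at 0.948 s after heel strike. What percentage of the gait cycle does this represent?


pct = (event_time / cycle_time) * 100
pct = (0.948 / 1.301) * 100
ratio = 0.7287
pct = 72.8670


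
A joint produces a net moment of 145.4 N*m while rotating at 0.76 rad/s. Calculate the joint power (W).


P = M * omega
P = 145.4 * 0.76
P = 110.5040


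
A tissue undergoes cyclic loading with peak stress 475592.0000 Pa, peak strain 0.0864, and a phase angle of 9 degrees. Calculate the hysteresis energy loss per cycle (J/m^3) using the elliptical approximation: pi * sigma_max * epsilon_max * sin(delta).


E_loss = pi * sigma_max * epsilon_max * sin(delta)
delta = 9 deg = 0.1571 rad
sin(delta) = 0.1564
E_loss = pi * 475592.0000 * 0.0864 * 0.1564
E_loss = 20194.3834


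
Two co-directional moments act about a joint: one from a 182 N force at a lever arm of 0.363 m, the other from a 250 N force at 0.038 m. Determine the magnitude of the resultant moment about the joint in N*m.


M = F1 * d1 + F2 * d2
M = 182 * 0.363 + 250 * 0.038
M = 66.0660 + 9.5000
M = 75.5660


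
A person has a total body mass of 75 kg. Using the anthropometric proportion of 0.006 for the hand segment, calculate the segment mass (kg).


m_segment = body_mass * fraction
m_segment = 75 * 0.006
m_segment = 0.4500


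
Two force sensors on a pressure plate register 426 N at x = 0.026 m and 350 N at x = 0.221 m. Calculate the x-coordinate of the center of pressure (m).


COP_x = (F1*x1 + F2*x2) / (F1 + F2)
COP_x = (426*0.026 + 350*0.221) / (426 + 350)
Numerator = 88.4260
Denominator = 776
COP_x = 0.1140


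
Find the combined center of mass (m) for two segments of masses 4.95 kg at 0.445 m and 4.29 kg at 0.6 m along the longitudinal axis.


COM = (m1*x1 + m2*x2) / (m1 + m2)
COM = (4.95*0.445 + 4.29*0.6) / (4.95 + 4.29)
Numerator = 4.7767
Denominator = 9.2400
COM = 0.5170


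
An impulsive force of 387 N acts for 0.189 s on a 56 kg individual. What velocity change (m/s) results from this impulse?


J = F * dt = 387 * 0.189 = 73.1430 N*s
delta_v = J / m
delta_v = 73.1430 / 56
delta_v = 1.3061


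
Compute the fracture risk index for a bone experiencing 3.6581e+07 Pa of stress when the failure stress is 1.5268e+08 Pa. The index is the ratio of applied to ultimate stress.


FRI = applied / ultimate
FRI = 3.6581e+07 / 1.5268e+08
FRI = 0.2396


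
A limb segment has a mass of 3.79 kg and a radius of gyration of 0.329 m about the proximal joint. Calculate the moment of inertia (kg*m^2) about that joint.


I = m * k^2
I = 3.79 * 0.329^2
k^2 = 0.1082
I = 0.4102


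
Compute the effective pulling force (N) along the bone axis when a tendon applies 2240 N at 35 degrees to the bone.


F_eff = F_tendon * cos(theta)
theta = 35 deg = 0.6109 rad
cos(theta) = 0.8192
F_eff = 2240 * 0.8192
F_eff = 1834.9006


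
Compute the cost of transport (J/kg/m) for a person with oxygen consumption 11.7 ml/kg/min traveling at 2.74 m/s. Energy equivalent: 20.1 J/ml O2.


Power per kg = VO2 * 20.1 / 60
Power per kg = 11.7 * 20.1 / 60 = 3.9195 W/kg
Cost = power_per_kg / speed
Cost = 3.9195 / 2.74
Cost = 1.4305


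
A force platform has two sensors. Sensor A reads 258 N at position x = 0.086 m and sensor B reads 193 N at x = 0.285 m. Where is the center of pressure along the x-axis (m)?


COP_x = (F1*x1 + F2*x2) / (F1 + F2)
COP_x = (258*0.086 + 193*0.285) / (258 + 193)
Numerator = 77.1930
Denominator = 451
COP_x = 0.1712


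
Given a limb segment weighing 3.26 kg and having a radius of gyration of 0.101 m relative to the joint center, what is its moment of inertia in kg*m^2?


I = m * k^2
I = 3.26 * 0.101^2
k^2 = 0.0102
I = 0.0333


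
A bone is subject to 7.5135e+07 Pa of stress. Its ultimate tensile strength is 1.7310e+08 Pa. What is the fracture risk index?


FRI = applied / ultimate
FRI = 7.5135e+07 / 1.7310e+08
FRI = 0.4341


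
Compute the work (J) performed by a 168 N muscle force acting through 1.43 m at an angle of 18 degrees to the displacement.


W = F * d * cos(theta)
theta = 18 deg = 0.3142 rad
cos(theta) = 0.9511
W = 168 * 1.43 * 0.9511
W = 228.4818


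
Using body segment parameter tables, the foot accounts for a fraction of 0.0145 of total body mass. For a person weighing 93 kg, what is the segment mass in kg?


m_segment = body_mass * fraction
m_segment = 93 * 0.0145
m_segment = 1.3485


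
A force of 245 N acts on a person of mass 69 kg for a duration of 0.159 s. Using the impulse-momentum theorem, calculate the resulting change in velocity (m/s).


J = F * dt = 245 * 0.159 = 38.9550 N*s
delta_v = J / m
delta_v = 38.9550 / 69
delta_v = 0.5646


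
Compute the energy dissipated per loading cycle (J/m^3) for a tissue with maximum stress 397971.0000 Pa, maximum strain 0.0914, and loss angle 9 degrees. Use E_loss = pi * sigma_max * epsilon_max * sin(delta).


E_loss = pi * sigma_max * epsilon_max * sin(delta)
delta = 9 deg = 0.1571 rad
sin(delta) = 0.1564
E_loss = pi * 397971.0000 * 0.0914 * 0.1564
E_loss = 17876.3947


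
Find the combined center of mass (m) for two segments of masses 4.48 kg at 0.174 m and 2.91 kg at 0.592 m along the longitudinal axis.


COM = (m1*x1 + m2*x2) / (m1 + m2)
COM = (4.48*0.174 + 2.91*0.592) / (4.48 + 2.91)
Numerator = 2.5022
Denominator = 7.3900
COM = 0.3386


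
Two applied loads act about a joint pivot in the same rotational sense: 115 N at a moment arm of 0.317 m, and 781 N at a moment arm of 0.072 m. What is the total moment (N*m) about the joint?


M = F1 * d1 + F2 * d2
M = 115 * 0.317 + 781 * 0.072
M = 36.4550 + 56.2320
M = 92.6870


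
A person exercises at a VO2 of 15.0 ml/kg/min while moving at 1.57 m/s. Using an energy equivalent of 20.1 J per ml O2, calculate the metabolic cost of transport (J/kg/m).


Power per kg = VO2 * 20.1 / 60
Power per kg = 15.0 * 20.1 / 60 = 5.0250 W/kg
Cost = power_per_kg / speed
Cost = 5.0250 / 1.57
Cost = 3.2006
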